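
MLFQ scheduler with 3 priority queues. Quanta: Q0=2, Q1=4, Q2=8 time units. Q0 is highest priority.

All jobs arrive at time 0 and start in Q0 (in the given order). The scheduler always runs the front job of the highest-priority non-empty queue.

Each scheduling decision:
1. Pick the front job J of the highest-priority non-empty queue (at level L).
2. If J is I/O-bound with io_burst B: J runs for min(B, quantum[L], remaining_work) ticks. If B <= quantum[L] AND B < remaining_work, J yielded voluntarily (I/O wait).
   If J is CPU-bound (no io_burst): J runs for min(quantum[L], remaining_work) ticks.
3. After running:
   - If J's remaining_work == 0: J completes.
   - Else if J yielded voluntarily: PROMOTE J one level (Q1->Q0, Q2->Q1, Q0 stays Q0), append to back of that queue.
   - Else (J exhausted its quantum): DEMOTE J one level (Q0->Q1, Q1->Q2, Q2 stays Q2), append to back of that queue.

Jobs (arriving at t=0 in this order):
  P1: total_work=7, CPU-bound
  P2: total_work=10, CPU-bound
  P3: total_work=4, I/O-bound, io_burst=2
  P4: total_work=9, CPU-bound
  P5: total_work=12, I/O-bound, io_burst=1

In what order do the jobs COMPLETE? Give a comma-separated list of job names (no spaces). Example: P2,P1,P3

t=0-2: P1@Q0 runs 2, rem=5, quantum used, demote→Q1. Q0=[P2,P3,P4,P5] Q1=[P1] Q2=[]
t=2-4: P2@Q0 runs 2, rem=8, quantum used, demote→Q1. Q0=[P3,P4,P5] Q1=[P1,P2] Q2=[]
t=4-6: P3@Q0 runs 2, rem=2, I/O yield, promote→Q0. Q0=[P4,P5,P3] Q1=[P1,P2] Q2=[]
t=6-8: P4@Q0 runs 2, rem=7, quantum used, demote→Q1. Q0=[P5,P3] Q1=[P1,P2,P4] Q2=[]
t=8-9: P5@Q0 runs 1, rem=11, I/O yield, promote→Q0. Q0=[P3,P5] Q1=[P1,P2,P4] Q2=[]
t=9-11: P3@Q0 runs 2, rem=0, completes. Q0=[P5] Q1=[P1,P2,P4] Q2=[]
t=11-12: P5@Q0 runs 1, rem=10, I/O yield, promote→Q0. Q0=[P5] Q1=[P1,P2,P4] Q2=[]
t=12-13: P5@Q0 runs 1, rem=9, I/O yield, promote→Q0. Q0=[P5] Q1=[P1,P2,P4] Q2=[]
t=13-14: P5@Q0 runs 1, rem=8, I/O yield, promote→Q0. Q0=[P5] Q1=[P1,P2,P4] Q2=[]
t=14-15: P5@Q0 runs 1, rem=7, I/O yield, promote→Q0. Q0=[P5] Q1=[P1,P2,P4] Q2=[]
t=15-16: P5@Q0 runs 1, rem=6, I/O yield, promote→Q0. Q0=[P5] Q1=[P1,P2,P4] Q2=[]
t=16-17: P5@Q0 runs 1, rem=5, I/O yield, promote→Q0. Q0=[P5] Q1=[P1,P2,P4] Q2=[]
t=17-18: P5@Q0 runs 1, rem=4, I/O yield, promote→Q0. Q0=[P5] Q1=[P1,P2,P4] Q2=[]
t=18-19: P5@Q0 runs 1, rem=3, I/O yield, promote→Q0. Q0=[P5] Q1=[P1,P2,P4] Q2=[]
t=19-20: P5@Q0 runs 1, rem=2, I/O yield, promote→Q0. Q0=[P5] Q1=[P1,P2,P4] Q2=[]
t=20-21: P5@Q0 runs 1, rem=1, I/O yield, promote→Q0. Q0=[P5] Q1=[P1,P2,P4] Q2=[]
t=21-22: P5@Q0 runs 1, rem=0, completes. Q0=[] Q1=[P1,P2,P4] Q2=[]
t=22-26: P1@Q1 runs 4, rem=1, quantum used, demote→Q2. Q0=[] Q1=[P2,P4] Q2=[P1]
t=26-30: P2@Q1 runs 4, rem=4, quantum used, demote→Q2. Q0=[] Q1=[P4] Q2=[P1,P2]
t=30-34: P4@Q1 runs 4, rem=3, quantum used, demote→Q2. Q0=[] Q1=[] Q2=[P1,P2,P4]
t=34-35: P1@Q2 runs 1, rem=0, completes. Q0=[] Q1=[] Q2=[P2,P4]
t=35-39: P2@Q2 runs 4, rem=0, completes. Q0=[] Q1=[] Q2=[P4]
t=39-42: P4@Q2 runs 3, rem=0, completes. Q0=[] Q1=[] Q2=[]

Answer: P3,P5,P1,P2,P4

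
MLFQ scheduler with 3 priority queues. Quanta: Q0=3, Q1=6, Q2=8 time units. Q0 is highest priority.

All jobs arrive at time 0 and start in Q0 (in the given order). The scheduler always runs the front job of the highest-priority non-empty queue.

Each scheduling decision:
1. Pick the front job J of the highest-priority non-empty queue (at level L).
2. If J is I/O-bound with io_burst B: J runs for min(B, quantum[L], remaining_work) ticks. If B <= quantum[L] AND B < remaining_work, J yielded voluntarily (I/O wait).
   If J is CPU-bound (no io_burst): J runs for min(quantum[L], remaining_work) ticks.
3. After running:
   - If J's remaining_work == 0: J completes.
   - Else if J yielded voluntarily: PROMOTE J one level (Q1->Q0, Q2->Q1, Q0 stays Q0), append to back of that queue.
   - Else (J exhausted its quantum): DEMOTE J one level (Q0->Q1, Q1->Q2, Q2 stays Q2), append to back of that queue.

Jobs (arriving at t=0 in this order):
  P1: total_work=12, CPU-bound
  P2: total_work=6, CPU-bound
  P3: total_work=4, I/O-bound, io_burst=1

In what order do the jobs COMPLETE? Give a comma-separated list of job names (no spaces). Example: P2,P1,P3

Answer: P3,P2,P1

Derivation:
t=0-3: P1@Q0 runs 3, rem=9, quantum used, demote→Q1. Q0=[P2,P3] Q1=[P1] Q2=[]
t=3-6: P2@Q0 runs 3, rem=3, quantum used, demote→Q1. Q0=[P3] Q1=[P1,P2] Q2=[]
t=6-7: P3@Q0 runs 1, rem=3, I/O yield, promote→Q0. Q0=[P3] Q1=[P1,P2] Q2=[]
t=7-8: P3@Q0 runs 1, rem=2, I/O yield, promote→Q0. Q0=[P3] Q1=[P1,P2] Q2=[]
t=8-9: P3@Q0 runs 1, rem=1, I/O yield, promote→Q0. Q0=[P3] Q1=[P1,P2] Q2=[]
t=9-10: P3@Q0 runs 1, rem=0, completes. Q0=[] Q1=[P1,P2] Q2=[]
t=10-16: P1@Q1 runs 6, rem=3, quantum used, demote→Q2. Q0=[] Q1=[P2] Q2=[P1]
t=16-19: P2@Q1 runs 3, rem=0, completes. Q0=[] Q1=[] Q2=[P1]
t=19-22: P1@Q2 runs 3, rem=0, completes. Q0=[] Q1=[] Q2=[]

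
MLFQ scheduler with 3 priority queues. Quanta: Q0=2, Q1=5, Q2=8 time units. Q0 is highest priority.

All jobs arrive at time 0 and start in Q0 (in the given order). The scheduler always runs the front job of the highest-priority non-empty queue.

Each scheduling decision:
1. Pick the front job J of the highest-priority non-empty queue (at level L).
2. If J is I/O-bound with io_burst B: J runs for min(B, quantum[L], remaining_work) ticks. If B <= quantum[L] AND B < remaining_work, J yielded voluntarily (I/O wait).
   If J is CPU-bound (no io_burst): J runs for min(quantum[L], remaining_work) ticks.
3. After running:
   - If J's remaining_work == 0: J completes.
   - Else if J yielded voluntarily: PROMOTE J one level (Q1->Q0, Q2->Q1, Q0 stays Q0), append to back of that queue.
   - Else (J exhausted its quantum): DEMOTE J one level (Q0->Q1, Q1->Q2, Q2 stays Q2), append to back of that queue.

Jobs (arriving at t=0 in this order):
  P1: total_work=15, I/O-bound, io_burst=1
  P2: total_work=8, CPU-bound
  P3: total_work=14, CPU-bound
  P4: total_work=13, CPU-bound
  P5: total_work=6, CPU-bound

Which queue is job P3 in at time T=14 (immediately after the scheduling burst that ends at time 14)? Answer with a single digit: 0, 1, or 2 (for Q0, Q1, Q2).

Answer: 1

Derivation:
t=0-1: P1@Q0 runs 1, rem=14, I/O yield, promote→Q0. Q0=[P2,P3,P4,P5,P1] Q1=[] Q2=[]
t=1-3: P2@Q0 runs 2, rem=6, quantum used, demote→Q1. Q0=[P3,P4,P5,P1] Q1=[P2] Q2=[]
t=3-5: P3@Q0 runs 2, rem=12, quantum used, demote→Q1. Q0=[P4,P5,P1] Q1=[P2,P3] Q2=[]
t=5-7: P4@Q0 runs 2, rem=11, quantum used, demote→Q1. Q0=[P5,P1] Q1=[P2,P3,P4] Q2=[]
t=7-9: P5@Q0 runs 2, rem=4, quantum used, demote→Q1. Q0=[P1] Q1=[P2,P3,P4,P5] Q2=[]
t=9-10: P1@Q0 runs 1, rem=13, I/O yield, promote→Q0. Q0=[P1] Q1=[P2,P3,P4,P5] Q2=[]
t=10-11: P1@Q0 runs 1, rem=12, I/O yield, promote→Q0. Q0=[P1] Q1=[P2,P3,P4,P5] Q2=[]
t=11-12: P1@Q0 runs 1, rem=11, I/O yield, promote→Q0. Q0=[P1] Q1=[P2,P3,P4,P5] Q2=[]
t=12-13: P1@Q0 runs 1, rem=10, I/O yield, promote→Q0. Q0=[P1] Q1=[P2,P3,P4,P5] Q2=[]
t=13-14: P1@Q0 runs 1, rem=9, I/O yield, promote→Q0. Q0=[P1] Q1=[P2,P3,P4,P5] Q2=[]
t=14-15: P1@Q0 runs 1, rem=8, I/O yield, promote→Q0. Q0=[P1] Q1=[P2,P3,P4,P5] Q2=[]
t=15-16: P1@Q0 runs 1, rem=7, I/O yield, promote→Q0. Q0=[P1] Q1=[P2,P3,P4,P5] Q2=[]
t=16-17: P1@Q0 runs 1, rem=6, I/O yield, promote→Q0. Q0=[P1] Q1=[P2,P3,P4,P5] Q2=[]
t=17-18: P1@Q0 runs 1, rem=5, I/O yield, promote→Q0. Q0=[P1] Q1=[P2,P3,P4,P5] Q2=[]
t=18-19: P1@Q0 runs 1, rem=4, I/O yield, promote→Q0. Q0=[P1] Q1=[P2,P3,P4,P5] Q2=[]
t=19-20: P1@Q0 runs 1, rem=3, I/O yield, promote→Q0. Q0=[P1] Q1=[P2,P3,P4,P5] Q2=[]
t=20-21: P1@Q0 runs 1, rem=2, I/O yield, promote→Q0. Q0=[P1] Q1=[P2,P3,P4,P5] Q2=[]
t=21-22: P1@Q0 runs 1, rem=1, I/O yield, promote→Q0. Q0=[P1] Q1=[P2,P3,P4,P5] Q2=[]
t=22-23: P1@Q0 runs 1, rem=0, completes. Q0=[] Q1=[P2,P3,P4,P5] Q2=[]
t=23-28: P2@Q1 runs 5, rem=1, quantum used, demote→Q2. Q0=[] Q1=[P3,P4,P5] Q2=[P2]
t=28-33: P3@Q1 runs 5, rem=7, quantum used, demote→Q2. Q0=[] Q1=[P4,P5] Q2=[P2,P3]
t=33-38: P4@Q1 runs 5, rem=6, quantum used, demote→Q2. Q0=[] Q1=[P5] Q2=[P2,P3,P4]
t=38-42: P5@Q1 runs 4, rem=0, completes. Q0=[] Q1=[] Q2=[P2,P3,P4]
t=42-43: P2@Q2 runs 1, rem=0, completes. Q0=[] Q1=[] Q2=[P3,P4]
t=43-50: P3@Q2 runs 7, rem=0, completes. Q0=[] Q1=[] Q2=[P4]
t=50-56: P4@Q2 runs 6, rem=0, completes. Q0=[] Q1=[] Q2=[]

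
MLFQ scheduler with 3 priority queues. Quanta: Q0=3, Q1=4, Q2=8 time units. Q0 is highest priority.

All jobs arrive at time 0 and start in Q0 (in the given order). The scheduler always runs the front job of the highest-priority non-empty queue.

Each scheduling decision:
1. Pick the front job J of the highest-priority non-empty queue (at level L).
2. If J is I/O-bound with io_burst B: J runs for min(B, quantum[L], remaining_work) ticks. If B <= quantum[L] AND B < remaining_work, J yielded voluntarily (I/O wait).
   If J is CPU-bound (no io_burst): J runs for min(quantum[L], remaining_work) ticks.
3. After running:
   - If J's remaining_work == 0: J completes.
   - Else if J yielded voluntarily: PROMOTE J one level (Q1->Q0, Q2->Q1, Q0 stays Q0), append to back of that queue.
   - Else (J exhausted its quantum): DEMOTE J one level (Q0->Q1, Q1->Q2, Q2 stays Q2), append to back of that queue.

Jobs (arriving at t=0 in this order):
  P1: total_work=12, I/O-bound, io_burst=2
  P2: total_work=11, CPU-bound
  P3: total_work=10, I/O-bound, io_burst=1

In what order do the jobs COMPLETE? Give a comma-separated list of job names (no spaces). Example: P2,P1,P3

t=0-2: P1@Q0 runs 2, rem=10, I/O yield, promote→Q0. Q0=[P2,P3,P1] Q1=[] Q2=[]
t=2-5: P2@Q0 runs 3, rem=8, quantum used, demote→Q1. Q0=[P3,P1] Q1=[P2] Q2=[]
t=5-6: P3@Q0 runs 1, rem=9, I/O yield, promote→Q0. Q0=[P1,P3] Q1=[P2] Q2=[]
t=6-8: P1@Q0 runs 2, rem=8, I/O yield, promote→Q0. Q0=[P3,P1] Q1=[P2] Q2=[]
t=8-9: P3@Q0 runs 1, rem=8, I/O yield, promote→Q0. Q0=[P1,P3] Q1=[P2] Q2=[]
t=9-11: P1@Q0 runs 2, rem=6, I/O yield, promote→Q0. Q0=[P3,P1] Q1=[P2] Q2=[]
t=11-12: P3@Q0 runs 1, rem=7, I/O yield, promote→Q0. Q0=[P1,P3] Q1=[P2] Q2=[]
t=12-14: P1@Q0 runs 2, rem=4, I/O yield, promote→Q0. Q0=[P3,P1] Q1=[P2] Q2=[]
t=14-15: P3@Q0 runs 1, rem=6, I/O yield, promote→Q0. Q0=[P1,P3] Q1=[P2] Q2=[]
t=15-17: P1@Q0 runs 2, rem=2, I/O yield, promote→Q0. Q0=[P3,P1] Q1=[P2] Q2=[]
t=17-18: P3@Q0 runs 1, rem=5, I/O yield, promote→Q0. Q0=[P1,P3] Q1=[P2] Q2=[]
t=18-20: P1@Q0 runs 2, rem=0, completes. Q0=[P3] Q1=[P2] Q2=[]
t=20-21: P3@Q0 runs 1, rem=4, I/O yield, promote→Q0. Q0=[P3] Q1=[P2] Q2=[]
t=21-22: P3@Q0 runs 1, rem=3, I/O yield, promote→Q0. Q0=[P3] Q1=[P2] Q2=[]
t=22-23: P3@Q0 runs 1, rem=2, I/O yield, promote→Q0. Q0=[P3] Q1=[P2] Q2=[]
t=23-24: P3@Q0 runs 1, rem=1, I/O yield, promote→Q0. Q0=[P3] Q1=[P2] Q2=[]
t=24-25: P3@Q0 runs 1, rem=0, completes. Q0=[] Q1=[P2] Q2=[]
t=25-29: P2@Q1 runs 4, rem=4, quantum used, demote→Q2. Q0=[] Q1=[] Q2=[P2]
t=29-33: P2@Q2 runs 4, rem=0, completes. Q0=[] Q1=[] Q2=[]

Answer: P1,P3,P2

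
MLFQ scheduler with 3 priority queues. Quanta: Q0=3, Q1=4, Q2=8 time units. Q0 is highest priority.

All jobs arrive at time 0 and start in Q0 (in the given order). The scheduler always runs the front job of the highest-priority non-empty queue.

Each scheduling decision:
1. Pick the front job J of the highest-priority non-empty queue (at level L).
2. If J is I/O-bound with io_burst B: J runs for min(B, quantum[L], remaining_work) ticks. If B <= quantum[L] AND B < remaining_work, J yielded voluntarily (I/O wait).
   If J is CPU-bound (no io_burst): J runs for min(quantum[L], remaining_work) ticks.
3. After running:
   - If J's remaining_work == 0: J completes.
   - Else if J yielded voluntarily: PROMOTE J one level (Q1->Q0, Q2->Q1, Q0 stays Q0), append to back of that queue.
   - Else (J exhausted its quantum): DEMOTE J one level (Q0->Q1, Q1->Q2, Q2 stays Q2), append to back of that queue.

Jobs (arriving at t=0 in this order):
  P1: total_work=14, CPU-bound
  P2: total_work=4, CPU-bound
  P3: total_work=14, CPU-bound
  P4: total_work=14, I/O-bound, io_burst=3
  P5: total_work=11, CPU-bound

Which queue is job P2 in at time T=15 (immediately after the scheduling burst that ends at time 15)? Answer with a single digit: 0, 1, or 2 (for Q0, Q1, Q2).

t=0-3: P1@Q0 runs 3, rem=11, quantum used, demote→Q1. Q0=[P2,P3,P4,P5] Q1=[P1] Q2=[]
t=3-6: P2@Q0 runs 3, rem=1, quantum used, demote→Q1. Q0=[P3,P4,P5] Q1=[P1,P2] Q2=[]
t=6-9: P3@Q0 runs 3, rem=11, quantum used, demote→Q1. Q0=[P4,P5] Q1=[P1,P2,P3] Q2=[]
t=9-12: P4@Q0 runs 3, rem=11, I/O yield, promote→Q0. Q0=[P5,P4] Q1=[P1,P2,P3] Q2=[]
t=12-15: P5@Q0 runs 3, rem=8, quantum used, demote→Q1. Q0=[P4] Q1=[P1,P2,P3,P5] Q2=[]
t=15-18: P4@Q0 runs 3, rem=8, I/O yield, promote→Q0. Q0=[P4] Q1=[P1,P2,P3,P5] Q2=[]
t=18-21: P4@Q0 runs 3, rem=5, I/O yield, promote→Q0. Q0=[P4] Q1=[P1,P2,P3,P5] Q2=[]
t=21-24: P4@Q0 runs 3, rem=2, I/O yield, promote→Q0. Q0=[P4] Q1=[P1,P2,P3,P5] Q2=[]
t=24-26: P4@Q0 runs 2, rem=0, completes. Q0=[] Q1=[P1,P2,P3,P5] Q2=[]
t=26-30: P1@Q1 runs 4, rem=7, quantum used, demote→Q2. Q0=[] Q1=[P2,P3,P5] Q2=[P1]
t=30-31: P2@Q1 runs 1, rem=0, completes. Q0=[] Q1=[P3,P5] Q2=[P1]
t=31-35: P3@Q1 runs 4, rem=7, quantum used, demote→Q2. Q0=[] Q1=[P5] Q2=[P1,P3]
t=35-39: P5@Q1 runs 4, rem=4, quantum used, demote→Q2. Q0=[] Q1=[] Q2=[P1,P3,P5]
t=39-46: P1@Q2 runs 7, rem=0, completes. Q0=[] Q1=[] Q2=[P3,P5]
t=46-53: P3@Q2 runs 7, rem=0, completes. Q0=[] Q1=[] Q2=[P5]
t=53-57: P5@Q2 runs 4, rem=0, completes. Q0=[] Q1=[] Q2=[]

Answer: 1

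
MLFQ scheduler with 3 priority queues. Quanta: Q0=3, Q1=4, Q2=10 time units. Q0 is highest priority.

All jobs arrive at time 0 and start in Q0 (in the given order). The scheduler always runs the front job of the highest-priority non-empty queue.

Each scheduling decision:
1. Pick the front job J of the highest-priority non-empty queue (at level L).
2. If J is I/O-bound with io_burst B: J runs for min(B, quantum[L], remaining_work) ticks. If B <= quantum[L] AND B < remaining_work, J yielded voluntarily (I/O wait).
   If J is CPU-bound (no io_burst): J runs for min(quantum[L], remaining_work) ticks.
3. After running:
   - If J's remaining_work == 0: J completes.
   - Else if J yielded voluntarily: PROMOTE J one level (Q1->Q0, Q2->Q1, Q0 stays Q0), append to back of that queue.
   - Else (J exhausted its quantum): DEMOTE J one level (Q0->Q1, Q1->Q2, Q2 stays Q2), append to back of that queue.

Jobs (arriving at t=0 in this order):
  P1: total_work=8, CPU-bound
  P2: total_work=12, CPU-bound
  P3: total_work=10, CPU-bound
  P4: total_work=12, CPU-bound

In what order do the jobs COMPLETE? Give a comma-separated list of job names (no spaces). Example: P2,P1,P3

t=0-3: P1@Q0 runs 3, rem=5, quantum used, demote→Q1. Q0=[P2,P3,P4] Q1=[P1] Q2=[]
t=3-6: P2@Q0 runs 3, rem=9, quantum used, demote→Q1. Q0=[P3,P4] Q1=[P1,P2] Q2=[]
t=6-9: P3@Q0 runs 3, rem=7, quantum used, demote→Q1. Q0=[P4] Q1=[P1,P2,P3] Q2=[]
t=9-12: P4@Q0 runs 3, rem=9, quantum used, demote→Q1. Q0=[] Q1=[P1,P2,P3,P4] Q2=[]
t=12-16: P1@Q1 runs 4, rem=1, quantum used, demote→Q2. Q0=[] Q1=[P2,P3,P4] Q2=[P1]
t=16-20: P2@Q1 runs 4, rem=5, quantum used, demote→Q2. Q0=[] Q1=[P3,P4] Q2=[P1,P2]
t=20-24: P3@Q1 runs 4, rem=3, quantum used, demote→Q2. Q0=[] Q1=[P4] Q2=[P1,P2,P3]
t=24-28: P4@Q1 runs 4, rem=5, quantum used, demote→Q2. Q0=[] Q1=[] Q2=[P1,P2,P3,P4]
t=28-29: P1@Q2 runs 1, rem=0, completes. Q0=[] Q1=[] Q2=[P2,P3,P4]
t=29-34: P2@Q2 runs 5, rem=0, completes. Q0=[] Q1=[] Q2=[P3,P4]
t=34-37: P3@Q2 runs 3, rem=0, completes. Q0=[] Q1=[] Q2=[P4]
t=37-42: P4@Q2 runs 5, rem=0, completes. Q0=[] Q1=[] Q2=[]

Answer: P1,P2,P3,P4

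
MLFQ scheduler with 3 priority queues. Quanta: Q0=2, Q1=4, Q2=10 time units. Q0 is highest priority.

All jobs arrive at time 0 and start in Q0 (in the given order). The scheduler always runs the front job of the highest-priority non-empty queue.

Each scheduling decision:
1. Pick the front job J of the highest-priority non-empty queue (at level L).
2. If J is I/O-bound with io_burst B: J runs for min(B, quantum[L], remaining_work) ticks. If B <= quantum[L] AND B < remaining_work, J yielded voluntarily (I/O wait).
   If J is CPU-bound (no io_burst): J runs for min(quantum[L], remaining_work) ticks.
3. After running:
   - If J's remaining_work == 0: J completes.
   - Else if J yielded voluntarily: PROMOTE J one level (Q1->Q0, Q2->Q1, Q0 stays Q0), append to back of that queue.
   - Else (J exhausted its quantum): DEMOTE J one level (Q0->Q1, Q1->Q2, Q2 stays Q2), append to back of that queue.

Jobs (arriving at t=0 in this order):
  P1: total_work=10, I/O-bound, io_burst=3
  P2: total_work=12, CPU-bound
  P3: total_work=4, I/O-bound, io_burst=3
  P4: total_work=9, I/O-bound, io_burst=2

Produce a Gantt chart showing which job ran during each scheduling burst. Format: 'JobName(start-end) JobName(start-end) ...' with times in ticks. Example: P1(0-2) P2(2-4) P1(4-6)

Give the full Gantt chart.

Answer: P1(0-2) P2(2-4) P3(4-6) P4(6-8) P4(8-10) P4(10-12) P4(12-14) P4(14-15) P1(15-18) P1(18-20) P2(20-24) P3(24-26) P1(26-29) P2(29-35)

Derivation:
t=0-2: P1@Q0 runs 2, rem=8, quantum used, demote→Q1. Q0=[P2,P3,P4] Q1=[P1] Q2=[]
t=2-4: P2@Q0 runs 2, rem=10, quantum used, demote→Q1. Q0=[P3,P4] Q1=[P1,P2] Q2=[]
t=4-6: P3@Q0 runs 2, rem=2, quantum used, demote→Q1. Q0=[P4] Q1=[P1,P2,P3] Q2=[]
t=6-8: P4@Q0 runs 2, rem=7, I/O yield, promote→Q0. Q0=[P4] Q1=[P1,P2,P3] Q2=[]
t=8-10: P4@Q0 runs 2, rem=5, I/O yield, promote→Q0. Q0=[P4] Q1=[P1,P2,P3] Q2=[]
t=10-12: P4@Q0 runs 2, rem=3, I/O yield, promote→Q0. Q0=[P4] Q1=[P1,P2,P3] Q2=[]
t=12-14: P4@Q0 runs 2, rem=1, I/O yield, promote→Q0. Q0=[P4] Q1=[P1,P2,P3] Q2=[]
t=14-15: P4@Q0 runs 1, rem=0, completes. Q0=[] Q1=[P1,P2,P3] Q2=[]
t=15-18: P1@Q1 runs 3, rem=5, I/O yield, promote→Q0. Q0=[P1] Q1=[P2,P3] Q2=[]
t=18-20: P1@Q0 runs 2, rem=3, quantum used, demote→Q1. Q0=[] Q1=[P2,P3,P1] Q2=[]
t=20-24: P2@Q1 runs 4, rem=6, quantum used, demote→Q2. Q0=[] Q1=[P3,P1] Q2=[P2]
t=24-26: P3@Q1 runs 2, rem=0, completes. Q0=[] Q1=[P1] Q2=[P2]
t=26-29: P1@Q1 runs 3, rem=0, completes. Q0=[] Q1=[] Q2=[P2]
t=29-35: P2@Q2 runs 6, rem=0, completes. Q0=[] Q1=[] Q2=[]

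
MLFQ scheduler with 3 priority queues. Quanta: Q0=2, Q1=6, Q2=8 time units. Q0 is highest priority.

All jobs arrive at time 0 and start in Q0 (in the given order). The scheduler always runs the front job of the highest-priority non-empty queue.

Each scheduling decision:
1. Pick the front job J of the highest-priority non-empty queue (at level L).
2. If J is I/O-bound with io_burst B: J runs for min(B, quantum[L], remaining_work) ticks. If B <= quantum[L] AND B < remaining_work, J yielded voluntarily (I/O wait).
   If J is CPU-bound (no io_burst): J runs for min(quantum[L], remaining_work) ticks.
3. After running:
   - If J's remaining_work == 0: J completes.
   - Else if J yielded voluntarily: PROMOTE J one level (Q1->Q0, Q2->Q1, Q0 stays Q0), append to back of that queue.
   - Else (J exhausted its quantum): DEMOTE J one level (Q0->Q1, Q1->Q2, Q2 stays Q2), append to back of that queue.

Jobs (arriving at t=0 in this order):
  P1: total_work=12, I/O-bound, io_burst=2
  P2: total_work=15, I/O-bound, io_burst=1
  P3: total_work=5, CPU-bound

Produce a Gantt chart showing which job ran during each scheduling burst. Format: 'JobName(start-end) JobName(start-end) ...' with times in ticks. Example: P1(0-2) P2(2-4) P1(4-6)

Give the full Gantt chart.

Answer: P1(0-2) P2(2-3) P3(3-5) P1(5-7) P2(7-8) P1(8-10) P2(10-11) P1(11-13) P2(13-14) P1(14-16) P2(16-17) P1(17-19) P2(19-20) P2(20-21) P2(21-22) P2(22-23) P2(23-24) P2(24-25) P2(25-26) P2(26-27) P2(27-28) P2(28-29) P3(29-32)

Derivation:
t=0-2: P1@Q0 runs 2, rem=10, I/O yield, promote→Q0. Q0=[P2,P3,P1] Q1=[] Q2=[]
t=2-3: P2@Q0 runs 1, rem=14, I/O yield, promote→Q0. Q0=[P3,P1,P2] Q1=[] Q2=[]
t=3-5: P3@Q0 runs 2, rem=3, quantum used, demote→Q1. Q0=[P1,P2] Q1=[P3] Q2=[]
t=5-7: P1@Q0 runs 2, rem=8, I/O yield, promote→Q0. Q0=[P2,P1] Q1=[P3] Q2=[]
t=7-8: P2@Q0 runs 1, rem=13, I/O yield, promote→Q0. Q0=[P1,P2] Q1=[P3] Q2=[]
t=8-10: P1@Q0 runs 2, rem=6, I/O yield, promote→Q0. Q0=[P2,P1] Q1=[P3] Q2=[]
t=10-11: P2@Q0 runs 1, rem=12, I/O yield, promote→Q0. Q0=[P1,P2] Q1=[P3] Q2=[]
t=11-13: P1@Q0 runs 2, rem=4, I/O yield, promote→Q0. Q0=[P2,P1] Q1=[P3] Q2=[]
t=13-14: P2@Q0 runs 1, rem=11, I/O yield, promote→Q0. Q0=[P1,P2] Q1=[P3] Q2=[]
t=14-16: P1@Q0 runs 2, rem=2, I/O yield, promote→Q0. Q0=[P2,P1] Q1=[P3] Q2=[]
t=16-17: P2@Q0 runs 1, rem=10, I/O yield, promote→Q0. Q0=[P1,P2] Q1=[P3] Q2=[]
t=17-19: P1@Q0 runs 2, rem=0, completes. Q0=[P2] Q1=[P3] Q2=[]
t=19-20: P2@Q0 runs 1, rem=9, I/O yield, promote→Q0. Q0=[P2] Q1=[P3] Q2=[]
t=20-21: P2@Q0 runs 1, rem=8, I/O yield, promote→Q0. Q0=[P2] Q1=[P3] Q2=[]
t=21-22: P2@Q0 runs 1, rem=7, I/O yield, promote→Q0. Q0=[P2] Q1=[P3] Q2=[]
t=22-23: P2@Q0 runs 1, rem=6, I/O yield, promote→Q0. Q0=[P2] Q1=[P3] Q2=[]
t=23-24: P2@Q0 runs 1, rem=5, I/O yield, promote→Q0. Q0=[P2] Q1=[P3] Q2=[]
t=24-25: P2@Q0 runs 1, rem=4, I/O yield, promote→Q0. Q0=[P2] Q1=[P3] Q2=[]
t=25-26: P2@Q0 runs 1, rem=3, I/O yield, promote→Q0. Q0=[P2] Q1=[P3] Q2=[]
t=26-27: P2@Q0 runs 1, rem=2, I/O yield, promote→Q0. Q0=[P2] Q1=[P3] Q2=[]
t=27-28: P2@Q0 runs 1, rem=1, I/O yield, promote→Q0. Q0=[P2] Q1=[P3] Q2=[]
t=28-29: P2@Q0 runs 1, rem=0, completes. Q0=[] Q1=[P3] Q2=[]
t=29-32: P3@Q1 runs 3, rem=0, completes. Q0=[] Q1=[] Q2=[]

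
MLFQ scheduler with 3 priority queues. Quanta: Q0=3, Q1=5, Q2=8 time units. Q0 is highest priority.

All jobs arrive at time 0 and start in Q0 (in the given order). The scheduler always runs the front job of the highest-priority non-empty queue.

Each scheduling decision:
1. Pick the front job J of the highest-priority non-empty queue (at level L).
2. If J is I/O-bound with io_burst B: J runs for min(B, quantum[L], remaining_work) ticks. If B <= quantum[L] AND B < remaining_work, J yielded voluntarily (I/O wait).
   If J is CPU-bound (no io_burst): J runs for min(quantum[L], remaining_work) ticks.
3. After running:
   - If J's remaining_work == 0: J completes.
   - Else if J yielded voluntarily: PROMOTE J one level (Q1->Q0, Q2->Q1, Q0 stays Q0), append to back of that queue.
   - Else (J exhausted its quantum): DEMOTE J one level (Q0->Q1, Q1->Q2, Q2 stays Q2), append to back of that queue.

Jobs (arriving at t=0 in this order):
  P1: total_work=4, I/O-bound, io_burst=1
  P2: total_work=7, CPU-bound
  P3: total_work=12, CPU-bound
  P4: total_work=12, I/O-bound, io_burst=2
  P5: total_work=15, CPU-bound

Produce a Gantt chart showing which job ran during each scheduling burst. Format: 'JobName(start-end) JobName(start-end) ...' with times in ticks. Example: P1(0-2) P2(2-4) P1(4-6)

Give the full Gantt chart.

t=0-1: P1@Q0 runs 1, rem=3, I/O yield, promote→Q0. Q0=[P2,P3,P4,P5,P1] Q1=[] Q2=[]
t=1-4: P2@Q0 runs 3, rem=4, quantum used, demote→Q1. Q0=[P3,P4,P5,P1] Q1=[P2] Q2=[]
t=4-7: P3@Q0 runs 3, rem=9, quantum used, demote→Q1. Q0=[P4,P5,P1] Q1=[P2,P3] Q2=[]
t=7-9: P4@Q0 runs 2, rem=10, I/O yield, promote→Q0. Q0=[P5,P1,P4] Q1=[P2,P3] Q2=[]
t=9-12: P5@Q0 runs 3, rem=12, quantum used, demote→Q1. Q0=[P1,P4] Q1=[P2,P3,P5] Q2=[]
t=12-13: P1@Q0 runs 1, rem=2, I/O yield, promote→Q0. Q0=[P4,P1] Q1=[P2,P3,P5] Q2=[]
t=13-15: P4@Q0 runs 2, rem=8, I/O yield, promote→Q0. Q0=[P1,P4] Q1=[P2,P3,P5] Q2=[]
t=15-16: P1@Q0 runs 1, rem=1, I/O yield, promote→Q0. Q0=[P4,P1] Q1=[P2,P3,P5] Q2=[]
t=16-18: P4@Q0 runs 2, rem=6, I/O yield, promote→Q0. Q0=[P1,P4] Q1=[P2,P3,P5] Q2=[]
t=18-19: P1@Q0 runs 1, rem=0, completes. Q0=[P4] Q1=[P2,P3,P5] Q2=[]
t=19-21: P4@Q0 runs 2, rem=4, I/O yield, promote→Q0. Q0=[P4] Q1=[P2,P3,P5] Q2=[]
t=21-23: P4@Q0 runs 2, rem=2, I/O yield, promote→Q0. Q0=[P4] Q1=[P2,P3,P5] Q2=[]
t=23-25: P4@Q0 runs 2, rem=0, completes. Q0=[] Q1=[P2,P3,P5] Q2=[]
t=25-29: P2@Q1 runs 4, rem=0, completes. Q0=[] Q1=[P3,P5] Q2=[]
t=29-34: P3@Q1 runs 5, rem=4, quantum used, demote→Q2. Q0=[] Q1=[P5] Q2=[P3]
t=34-39: P5@Q1 runs 5, rem=7, quantum used, demote→Q2. Q0=[] Q1=[] Q2=[P3,P5]
t=39-43: P3@Q2 runs 4, rem=0, completes. Q0=[] Q1=[] Q2=[P5]
t=43-50: P5@Q2 runs 7, rem=0, completes. Q0=[] Q1=[] Q2=[]

Answer: P1(0-1) P2(1-4) P3(4-7) P4(7-9) P5(9-12) P1(12-13) P4(13-15) P1(15-16) P4(16-18) P1(18-19) P4(19-21) P4(21-23) P4(23-25) P2(25-29) P3(29-34) P5(34-39) P3(39-43) P5(43-50)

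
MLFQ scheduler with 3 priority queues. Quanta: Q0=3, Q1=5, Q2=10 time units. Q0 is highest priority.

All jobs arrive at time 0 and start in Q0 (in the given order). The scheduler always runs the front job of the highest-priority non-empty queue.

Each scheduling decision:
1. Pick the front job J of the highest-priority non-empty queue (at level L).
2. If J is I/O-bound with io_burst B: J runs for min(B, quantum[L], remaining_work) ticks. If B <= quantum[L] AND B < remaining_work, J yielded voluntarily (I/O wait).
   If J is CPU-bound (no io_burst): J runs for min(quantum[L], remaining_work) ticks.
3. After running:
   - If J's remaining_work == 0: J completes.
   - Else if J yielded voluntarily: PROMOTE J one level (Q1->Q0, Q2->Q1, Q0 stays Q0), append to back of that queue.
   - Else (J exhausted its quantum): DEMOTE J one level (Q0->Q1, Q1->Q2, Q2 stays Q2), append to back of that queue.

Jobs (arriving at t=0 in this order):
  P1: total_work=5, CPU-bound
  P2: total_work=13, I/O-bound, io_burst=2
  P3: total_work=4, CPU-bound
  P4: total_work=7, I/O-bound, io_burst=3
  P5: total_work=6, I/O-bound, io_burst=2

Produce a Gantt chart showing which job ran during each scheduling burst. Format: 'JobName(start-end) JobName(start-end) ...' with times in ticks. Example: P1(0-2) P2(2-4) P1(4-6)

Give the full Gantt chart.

Answer: P1(0-3) P2(3-5) P3(5-8) P4(8-11) P5(11-13) P2(13-15) P4(15-18) P5(18-20) P2(20-22) P4(22-23) P5(23-25) P2(25-27) P2(27-29) P2(29-31) P2(31-32) P1(32-34) P3(34-35)

Derivation:
t=0-3: P1@Q0 runs 3, rem=2, quantum used, demote→Q1. Q0=[P2,P3,P4,P5] Q1=[P1] Q2=[]
t=3-5: P2@Q0 runs 2, rem=11, I/O yield, promote→Q0. Q0=[P3,P4,P5,P2] Q1=[P1] Q2=[]
t=5-8: P3@Q0 runs 3, rem=1, quantum used, demote→Q1. Q0=[P4,P5,P2] Q1=[P1,P3] Q2=[]
t=8-11: P4@Q0 runs 3, rem=4, I/O yield, promote→Q0. Q0=[P5,P2,P4] Q1=[P1,P3] Q2=[]
t=11-13: P5@Q0 runs 2, rem=4, I/O yield, promote→Q0. Q0=[P2,P4,P5] Q1=[P1,P3] Q2=[]
t=13-15: P2@Q0 runs 2, rem=9, I/O yield, promote→Q0. Q0=[P4,P5,P2] Q1=[P1,P3] Q2=[]
t=15-18: P4@Q0 runs 3, rem=1, I/O yield, promote→Q0. Q0=[P5,P2,P4] Q1=[P1,P3] Q2=[]
t=18-20: P5@Q0 runs 2, rem=2, I/O yield, promote→Q0. Q0=[P2,P4,P5] Q1=[P1,P3] Q2=[]
t=20-22: P2@Q0 runs 2, rem=7, I/O yield, promote→Q0. Q0=[P4,P5,P2] Q1=[P1,P3] Q2=[]
t=22-23: P4@Q0 runs 1, rem=0, completes. Q0=[P5,P2] Q1=[P1,P3] Q2=[]
t=23-25: P5@Q0 runs 2, rem=0, completes. Q0=[P2] Q1=[P1,P3] Q2=[]
t=25-27: P2@Q0 runs 2, rem=5, I/O yield, promote→Q0. Q0=[P2] Q1=[P1,P3] Q2=[]
t=27-29: P2@Q0 runs 2, rem=3, I/O yield, promote→Q0. Q0=[P2] Q1=[P1,P3] Q2=[]
t=29-31: P2@Q0 runs 2, rem=1, I/O yield, promote→Q0. Q0=[P2] Q1=[P1,P3] Q2=[]
t=31-32: P2@Q0 runs 1, rem=0, completes. Q0=[] Q1=[P1,P3] Q2=[]
t=32-34: P1@Q1 runs 2, rem=0, completes. Q0=[] Q1=[P3] Q2=[]
t=34-35: P3@Q1 runs 1, rem=0, completes. Q0=[] Q1=[] Q2=[]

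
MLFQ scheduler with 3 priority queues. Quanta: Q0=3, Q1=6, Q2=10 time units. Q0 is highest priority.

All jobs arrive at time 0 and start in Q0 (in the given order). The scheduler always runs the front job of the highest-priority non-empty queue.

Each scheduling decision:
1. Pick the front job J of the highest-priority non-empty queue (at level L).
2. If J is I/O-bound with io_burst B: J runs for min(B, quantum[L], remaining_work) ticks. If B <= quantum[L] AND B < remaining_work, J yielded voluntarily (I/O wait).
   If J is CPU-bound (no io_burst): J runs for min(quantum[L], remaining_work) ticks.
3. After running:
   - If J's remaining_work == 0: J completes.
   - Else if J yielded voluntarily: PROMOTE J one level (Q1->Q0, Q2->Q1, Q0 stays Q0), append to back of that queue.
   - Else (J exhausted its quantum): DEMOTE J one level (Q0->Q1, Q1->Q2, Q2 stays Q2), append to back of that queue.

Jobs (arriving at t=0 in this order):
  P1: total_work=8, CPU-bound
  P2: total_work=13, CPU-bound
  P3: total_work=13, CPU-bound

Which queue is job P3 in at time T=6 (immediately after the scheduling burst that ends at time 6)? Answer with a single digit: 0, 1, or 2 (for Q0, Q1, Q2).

t=0-3: P1@Q0 runs 3, rem=5, quantum used, demote→Q1. Q0=[P2,P3] Q1=[P1] Q2=[]
t=3-6: P2@Q0 runs 3, rem=10, quantum used, demote→Q1. Q0=[P3] Q1=[P1,P2] Q2=[]
t=6-9: P3@Q0 runs 3, rem=10, quantum used, demote→Q1. Q0=[] Q1=[P1,P2,P3] Q2=[]
t=9-14: P1@Q1 runs 5, rem=0, completes. Q0=[] Q1=[P2,P3] Q2=[]
t=14-20: P2@Q1 runs 6, rem=4, quantum used, demote→Q2. Q0=[] Q1=[P3] Q2=[P2]
t=20-26: P3@Q1 runs 6, rem=4, quantum used, demote→Q2. Q0=[] Q1=[] Q2=[P2,P3]
t=26-30: P2@Q2 runs 4, rem=0, completes. Q0=[] Q1=[] Q2=[P3]
t=30-34: P3@Q2 runs 4, rem=0, completes. Q0=[] Q1=[] Q2=[]

Answer: 0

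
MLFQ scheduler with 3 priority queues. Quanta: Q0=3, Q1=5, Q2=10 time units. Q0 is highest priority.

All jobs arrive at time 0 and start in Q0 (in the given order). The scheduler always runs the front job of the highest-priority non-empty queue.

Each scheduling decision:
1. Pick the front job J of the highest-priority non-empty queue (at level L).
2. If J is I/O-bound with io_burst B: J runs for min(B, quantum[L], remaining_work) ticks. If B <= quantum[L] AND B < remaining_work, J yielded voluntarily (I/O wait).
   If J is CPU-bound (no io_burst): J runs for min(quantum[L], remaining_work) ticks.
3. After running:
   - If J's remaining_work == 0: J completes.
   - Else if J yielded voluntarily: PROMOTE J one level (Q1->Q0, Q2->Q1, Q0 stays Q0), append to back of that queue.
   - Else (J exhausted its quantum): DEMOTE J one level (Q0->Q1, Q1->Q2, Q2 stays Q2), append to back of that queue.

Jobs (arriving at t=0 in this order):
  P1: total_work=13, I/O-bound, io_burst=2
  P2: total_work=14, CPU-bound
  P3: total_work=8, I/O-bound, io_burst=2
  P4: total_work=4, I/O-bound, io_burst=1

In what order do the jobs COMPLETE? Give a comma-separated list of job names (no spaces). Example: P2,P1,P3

Answer: P3,P4,P1,P2

Derivation:
t=0-2: P1@Q0 runs 2, rem=11, I/O yield, promote→Q0. Q0=[P2,P3,P4,P1] Q1=[] Q2=[]
t=2-5: P2@Q0 runs 3, rem=11, quantum used, demote→Q1. Q0=[P3,P4,P1] Q1=[P2] Q2=[]
t=5-7: P3@Q0 runs 2, rem=6, I/O yield, promote→Q0. Q0=[P4,P1,P3] Q1=[P2] Q2=[]
t=7-8: P4@Q0 runs 1, rem=3, I/O yield, promote→Q0. Q0=[P1,P3,P4] Q1=[P2] Q2=[]
t=8-10: P1@Q0 runs 2, rem=9, I/O yield, promote→Q0. Q0=[P3,P4,P1] Q1=[P2] Q2=[]
t=10-12: P3@Q0 runs 2, rem=4, I/O yield, promote→Q0. Q0=[P4,P1,P3] Q1=[P2] Q2=[]
t=12-13: P4@Q0 runs 1, rem=2, I/O yield, promote→Q0. Q0=[P1,P3,P4] Q1=[P2] Q2=[]
t=13-15: P1@Q0 runs 2, rem=7, I/O yield, promote→Q0. Q0=[P3,P4,P1] Q1=[P2] Q2=[]
t=15-17: P3@Q0 runs 2, rem=2, I/O yield, promote→Q0. Q0=[P4,P1,P3] Q1=[P2] Q2=[]
t=17-18: P4@Q0 runs 1, rem=1, I/O yield, promote→Q0. Q0=[P1,P3,P4] Q1=[P2] Q2=[]
t=18-20: P1@Q0 runs 2, rem=5, I/O yield, promote→Q0. Q0=[P3,P4,P1] Q1=[P2] Q2=[]
t=20-22: P3@Q0 runs 2, rem=0, completes. Q0=[P4,P1] Q1=[P2] Q2=[]
t=22-23: P4@Q0 runs 1, rem=0, completes. Q0=[P1] Q1=[P2] Q2=[]
t=23-25: P1@Q0 runs 2, rem=3, I/O yield, promote→Q0. Q0=[P1] Q1=[P2] Q2=[]
t=25-27: P1@Q0 runs 2, rem=1, I/O yield, promote→Q0. Q0=[P1] Q1=[P2] Q2=[]
t=27-28: P1@Q0 runs 1, rem=0, completes. Q0=[] Q1=[P2] Q2=[]
t=28-33: P2@Q1 runs 5, rem=6, quantum used, demote→Q2. Q0=[] Q1=[] Q2=[P2]
t=33-39: P2@Q2 runs 6, rem=0, completes. Q0=[] Q1=[] Q2=[]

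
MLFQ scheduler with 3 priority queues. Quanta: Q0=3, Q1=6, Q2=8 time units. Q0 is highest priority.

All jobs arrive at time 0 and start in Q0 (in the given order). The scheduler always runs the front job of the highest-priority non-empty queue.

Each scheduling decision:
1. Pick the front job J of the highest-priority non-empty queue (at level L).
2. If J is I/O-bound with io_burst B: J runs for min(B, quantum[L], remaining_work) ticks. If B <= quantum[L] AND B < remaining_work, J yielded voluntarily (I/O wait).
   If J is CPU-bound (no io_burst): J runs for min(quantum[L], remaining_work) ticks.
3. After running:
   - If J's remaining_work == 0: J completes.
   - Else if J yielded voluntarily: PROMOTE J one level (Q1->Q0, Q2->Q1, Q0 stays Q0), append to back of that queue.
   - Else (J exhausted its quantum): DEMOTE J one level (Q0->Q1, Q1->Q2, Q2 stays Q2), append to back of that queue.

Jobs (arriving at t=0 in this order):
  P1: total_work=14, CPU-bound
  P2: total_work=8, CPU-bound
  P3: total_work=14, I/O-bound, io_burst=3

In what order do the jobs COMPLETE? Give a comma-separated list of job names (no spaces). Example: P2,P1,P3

t=0-3: P1@Q0 runs 3, rem=11, quantum used, demote→Q1. Q0=[P2,P3] Q1=[P1] Q2=[]
t=3-6: P2@Q0 runs 3, rem=5, quantum used, demote→Q1. Q0=[P3] Q1=[P1,P2] Q2=[]
t=6-9: P3@Q0 runs 3, rem=11, I/O yield, promote→Q0. Q0=[P3] Q1=[P1,P2] Q2=[]
t=9-12: P3@Q0 runs 3, rem=8, I/O yield, promote→Q0. Q0=[P3] Q1=[P1,P2] Q2=[]
t=12-15: P3@Q0 runs 3, rem=5, I/O yield, promote→Q0. Q0=[P3] Q1=[P1,P2] Q2=[]
t=15-18: P3@Q0 runs 3, rem=2, I/O yield, promote→Q0. Q0=[P3] Q1=[P1,P2] Q2=[]
t=18-20: P3@Q0 runs 2, rem=0, completes. Q0=[] Q1=[P1,P2] Q2=[]
t=20-26: P1@Q1 runs 6, rem=5, quantum used, demote→Q2. Q0=[] Q1=[P2] Q2=[P1]
t=26-31: P2@Q1 runs 5, rem=0, completes. Q0=[] Q1=[] Q2=[P1]
t=31-36: P1@Q2 runs 5, rem=0, completes. Q0=[] Q1=[] Q2=[]

Answer: P3,P2,P1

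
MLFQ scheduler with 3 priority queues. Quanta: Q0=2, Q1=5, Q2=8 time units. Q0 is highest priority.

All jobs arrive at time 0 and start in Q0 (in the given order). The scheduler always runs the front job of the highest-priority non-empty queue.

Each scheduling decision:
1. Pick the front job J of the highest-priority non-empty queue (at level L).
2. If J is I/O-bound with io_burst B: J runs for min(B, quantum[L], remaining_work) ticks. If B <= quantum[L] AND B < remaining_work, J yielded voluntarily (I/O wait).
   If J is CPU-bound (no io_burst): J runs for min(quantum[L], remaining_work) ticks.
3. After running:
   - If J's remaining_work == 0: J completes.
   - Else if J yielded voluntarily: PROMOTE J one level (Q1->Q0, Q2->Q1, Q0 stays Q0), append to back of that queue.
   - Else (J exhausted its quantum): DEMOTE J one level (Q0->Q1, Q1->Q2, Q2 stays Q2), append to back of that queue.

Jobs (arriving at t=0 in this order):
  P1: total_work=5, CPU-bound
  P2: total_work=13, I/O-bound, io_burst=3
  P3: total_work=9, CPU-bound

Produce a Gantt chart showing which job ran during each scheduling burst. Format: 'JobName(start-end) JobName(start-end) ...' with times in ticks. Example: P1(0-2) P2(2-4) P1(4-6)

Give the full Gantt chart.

Answer: P1(0-2) P2(2-4) P3(4-6) P1(6-9) P2(9-12) P2(12-14) P3(14-19) P2(19-22) P2(22-24) P2(24-25) P3(25-27)

Derivation:
t=0-2: P1@Q0 runs 2, rem=3, quantum used, demote→Q1. Q0=[P2,P3] Q1=[P1] Q2=[]
t=2-4: P2@Q0 runs 2, rem=11, quantum used, demote→Q1. Q0=[P3] Q1=[P1,P2] Q2=[]
t=4-6: P3@Q0 runs 2, rem=7, quantum used, demote→Q1. Q0=[] Q1=[P1,P2,P3] Q2=[]
t=6-9: P1@Q1 runs 3, rem=0, completes. Q0=[] Q1=[P2,P3] Q2=[]
t=9-12: P2@Q1 runs 3, rem=8, I/O yield, promote→Q0. Q0=[P2] Q1=[P3] Q2=[]
t=12-14: P2@Q0 runs 2, rem=6, quantum used, demote→Q1. Q0=[] Q1=[P3,P2] Q2=[]
t=14-19: P3@Q1 runs 5, rem=2, quantum used, demote→Q2. Q0=[] Q1=[P2] Q2=[P3]
t=19-22: P2@Q1 runs 3, rem=3, I/O yield, promote→Q0. Q0=[P2] Q1=[] Q2=[P3]
t=22-24: P2@Q0 runs 2, rem=1, quantum used, demote→Q1. Q0=[] Q1=[P2] Q2=[P3]
t=24-25: P2@Q1 runs 1, rem=0, completes. Q0=[] Q1=[] Q2=[P3]
t=25-27: P3@Q2 runs 2, rem=0, completes. Q0=[] Q1=[] Q2=[]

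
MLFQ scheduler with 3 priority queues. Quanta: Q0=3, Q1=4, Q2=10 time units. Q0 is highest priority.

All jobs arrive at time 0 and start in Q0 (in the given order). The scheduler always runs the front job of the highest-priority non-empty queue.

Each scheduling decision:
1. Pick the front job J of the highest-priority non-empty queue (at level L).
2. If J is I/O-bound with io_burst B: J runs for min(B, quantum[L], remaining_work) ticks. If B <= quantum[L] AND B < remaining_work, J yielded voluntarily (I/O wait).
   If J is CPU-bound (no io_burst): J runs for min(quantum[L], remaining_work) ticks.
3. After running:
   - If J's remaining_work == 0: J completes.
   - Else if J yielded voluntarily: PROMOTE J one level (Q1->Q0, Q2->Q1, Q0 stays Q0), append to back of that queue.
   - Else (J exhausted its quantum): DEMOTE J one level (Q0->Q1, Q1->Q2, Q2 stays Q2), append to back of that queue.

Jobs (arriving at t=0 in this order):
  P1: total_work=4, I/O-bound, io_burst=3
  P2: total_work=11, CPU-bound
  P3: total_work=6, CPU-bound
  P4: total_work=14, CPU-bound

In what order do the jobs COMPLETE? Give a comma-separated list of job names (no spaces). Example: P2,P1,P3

t=0-3: P1@Q0 runs 3, rem=1, I/O yield, promote→Q0. Q0=[P2,P3,P4,P1] Q1=[] Q2=[]
t=3-6: P2@Q0 runs 3, rem=8, quantum used, demote→Q1. Q0=[P3,P4,P1] Q1=[P2] Q2=[]
t=6-9: P3@Q0 runs 3, rem=3, quantum used, demote→Q1. Q0=[P4,P1] Q1=[P2,P3] Q2=[]
t=9-12: P4@Q0 runs 3, rem=11, quantum used, demote→Q1. Q0=[P1] Q1=[P2,P3,P4] Q2=[]
t=12-13: P1@Q0 runs 1, rem=0, completes. Q0=[] Q1=[P2,P3,P4] Q2=[]
t=13-17: P2@Q1 runs 4, rem=4, quantum used, demote→Q2. Q0=[] Q1=[P3,P4] Q2=[P2]
t=17-20: P3@Q1 runs 3, rem=0, completes. Q0=[] Q1=[P4] Q2=[P2]
t=20-24: P4@Q1 runs 4, rem=7, quantum used, demote→Q2. Q0=[] Q1=[] Q2=[P2,P4]
t=24-28: P2@Q2 runs 4, rem=0, completes. Q0=[] Q1=[] Q2=[P4]
t=28-35: P4@Q2 runs 7, rem=0, completes. Q0=[] Q1=[] Q2=[]

Answer: P1,P3,P2,P4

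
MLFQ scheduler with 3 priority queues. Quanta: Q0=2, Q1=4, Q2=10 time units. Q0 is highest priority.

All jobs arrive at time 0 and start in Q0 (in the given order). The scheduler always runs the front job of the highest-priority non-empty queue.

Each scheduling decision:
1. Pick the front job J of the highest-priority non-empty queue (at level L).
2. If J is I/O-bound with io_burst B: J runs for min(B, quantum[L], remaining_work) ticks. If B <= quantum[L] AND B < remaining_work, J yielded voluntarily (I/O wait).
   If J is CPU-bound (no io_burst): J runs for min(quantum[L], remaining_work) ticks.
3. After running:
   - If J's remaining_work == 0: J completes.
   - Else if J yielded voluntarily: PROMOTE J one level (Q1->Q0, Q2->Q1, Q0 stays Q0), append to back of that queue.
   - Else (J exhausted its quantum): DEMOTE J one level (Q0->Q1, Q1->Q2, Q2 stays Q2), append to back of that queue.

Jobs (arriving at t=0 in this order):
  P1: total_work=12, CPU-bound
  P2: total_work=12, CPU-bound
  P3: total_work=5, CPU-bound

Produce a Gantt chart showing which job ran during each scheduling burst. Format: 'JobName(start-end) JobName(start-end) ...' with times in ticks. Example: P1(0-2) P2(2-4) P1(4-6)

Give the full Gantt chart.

t=0-2: P1@Q0 runs 2, rem=10, quantum used, demote→Q1. Q0=[P2,P3] Q1=[P1] Q2=[]
t=2-4: P2@Q0 runs 2, rem=10, quantum used, demote→Q1. Q0=[P3] Q1=[P1,P2] Q2=[]
t=4-6: P3@Q0 runs 2, rem=3, quantum used, demote→Q1. Q0=[] Q1=[P1,P2,P3] Q2=[]
t=6-10: P1@Q1 runs 4, rem=6, quantum used, demote→Q2. Q0=[] Q1=[P2,P3] Q2=[P1]
t=10-14: P2@Q1 runs 4, rem=6, quantum used, demote→Q2. Q0=[] Q1=[P3] Q2=[P1,P2]
t=14-17: P3@Q1 runs 3, rem=0, completes. Q0=[] Q1=[] Q2=[P1,P2]
t=17-23: P1@Q2 runs 6, rem=0, completes. Q0=[] Q1=[] Q2=[P2]
t=23-29: P2@Q2 runs 6, rem=0, completes. Q0=[] Q1=[] Q2=[]

Answer: P1(0-2) P2(2-4) P3(4-6) P1(6-10) P2(10-14) P3(14-17) P1(17-23) P2(23-29)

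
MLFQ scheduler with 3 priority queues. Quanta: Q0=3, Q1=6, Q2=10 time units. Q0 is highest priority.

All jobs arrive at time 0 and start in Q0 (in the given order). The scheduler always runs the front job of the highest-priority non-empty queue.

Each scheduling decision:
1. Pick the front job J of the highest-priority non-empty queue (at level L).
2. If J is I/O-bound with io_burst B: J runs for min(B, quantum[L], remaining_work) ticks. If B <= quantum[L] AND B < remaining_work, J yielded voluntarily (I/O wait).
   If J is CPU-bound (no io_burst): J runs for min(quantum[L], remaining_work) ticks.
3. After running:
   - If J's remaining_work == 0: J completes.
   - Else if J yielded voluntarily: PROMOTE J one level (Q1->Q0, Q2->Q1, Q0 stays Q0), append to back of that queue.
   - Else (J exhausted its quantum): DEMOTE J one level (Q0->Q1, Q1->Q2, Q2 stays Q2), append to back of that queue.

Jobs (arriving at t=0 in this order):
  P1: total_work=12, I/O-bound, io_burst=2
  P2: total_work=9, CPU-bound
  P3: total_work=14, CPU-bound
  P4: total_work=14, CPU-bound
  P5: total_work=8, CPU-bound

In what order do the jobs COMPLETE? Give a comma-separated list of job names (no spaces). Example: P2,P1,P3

t=0-2: P1@Q0 runs 2, rem=10, I/O yield, promote→Q0. Q0=[P2,P3,P4,P5,P1] Q1=[] Q2=[]
t=2-5: P2@Q0 runs 3, rem=6, quantum used, demote→Q1. Q0=[P3,P4,P5,P1] Q1=[P2] Q2=[]
t=5-8: P3@Q0 runs 3, rem=11, quantum used, demote→Q1. Q0=[P4,P5,P1] Q1=[P2,P3] Q2=[]
t=8-11: P4@Q0 runs 3, rem=11, quantum used, demote→Q1. Q0=[P5,P1] Q1=[P2,P3,P4] Q2=[]
t=11-14: P5@Q0 runs 3, rem=5, quantum used, demote→Q1. Q0=[P1] Q1=[P2,P3,P4,P5] Q2=[]
t=14-16: P1@Q0 runs 2, rem=8, I/O yield, promote→Q0. Q0=[P1] Q1=[P2,P3,P4,P5] Q2=[]
t=16-18: P1@Q0 runs 2, rem=6, I/O yield, promote→Q0. Q0=[P1] Q1=[P2,P3,P4,P5] Q2=[]
t=18-20: P1@Q0 runs 2, rem=4, I/O yield, promote→Q0. Q0=[P1] Q1=[P2,P3,P4,P5] Q2=[]
t=20-22: P1@Q0 runs 2, rem=2, I/O yield, promote→Q0. Q0=[P1] Q1=[P2,P3,P4,P5] Q2=[]
t=22-24: P1@Q0 runs 2, rem=0, completes. Q0=[] Q1=[P2,P3,P4,P5] Q2=[]
t=24-30: P2@Q1 runs 6, rem=0, completes. Q0=[] Q1=[P3,P4,P5] Q2=[]
t=30-36: P3@Q1 runs 6, rem=5, quantum used, demote→Q2. Q0=[] Q1=[P4,P5] Q2=[P3]
t=36-42: P4@Q1 runs 6, rem=5, quantum used, demote→Q2. Q0=[] Q1=[P5] Q2=[P3,P4]
t=42-47: P5@Q1 runs 5, rem=0, completes. Q0=[] Q1=[] Q2=[P3,P4]
t=47-52: P3@Q2 runs 5, rem=0, completes. Q0=[] Q1=[] Q2=[P4]
t=52-57: P4@Q2 runs 5, rem=0, completes. Q0=[] Q1=[] Q2=[]

Answer: P1,P2,P5,P3,P4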